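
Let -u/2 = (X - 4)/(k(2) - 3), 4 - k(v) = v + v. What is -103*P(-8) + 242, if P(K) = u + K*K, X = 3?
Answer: -18844/3 ≈ -6281.3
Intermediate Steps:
k(v) = 4 - 2*v (k(v) = 4 - (v + v) = 4 - 2*v)
u = -⅔ (u = -2*(3 - 4)/((4 - 2*2) - 3) = -(-2)/((4 - 4) - 3) = -(-2)/(0 - 3) = -(-2)/(-3) = -(-2)*(-1)/3 = -2*⅓ = -⅔ ≈ -0.66667)
P(K) = -⅔ + K² (P(K) = -⅔ + K*K = -⅔ + K²)
-103*P(-8) + 242 = -103*(-⅔ + (-8)²) + 242 = -103*(-⅔ + 64) + 242 = -103*190/3 + 242 = -19570/3 + 242 = -18844/3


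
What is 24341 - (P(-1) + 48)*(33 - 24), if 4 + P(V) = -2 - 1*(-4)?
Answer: 23927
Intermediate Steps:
P(V) = -2 (P(V) = -4 + (-2 - 1*(-4)) = -4 + (-2 + 4) = -4 + 2 = -2)
24341 - (P(-1) + 48)*(33 - 24) = 24341 - (-2 + 48)*(33 - 24) = 24341 - 46*9 = 24341 - 1*414 = 24341 - 414 = 23927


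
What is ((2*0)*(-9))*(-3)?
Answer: 0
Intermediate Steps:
((2*0)*(-9))*(-3) = (0*(-9))*(-3) = 0*(-3) = 0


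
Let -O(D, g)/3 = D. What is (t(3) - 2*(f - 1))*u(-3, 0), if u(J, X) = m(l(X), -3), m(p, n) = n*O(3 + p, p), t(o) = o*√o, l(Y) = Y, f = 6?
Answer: -270 + 81*√3 ≈ -129.70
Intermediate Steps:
O(D, g) = -3*D
t(o) = o^(3/2)
m(p, n) = n*(-9 - 3*p) (m(p, n) = n*(-3*(3 + p)) = n*(-9 - 3*p))
u(J, X) = 27 + 9*X (u(J, X) = 3*(-3)*(-3 - X) = 27 + 9*X)
(t(3) - 2*(f - 1))*u(-3, 0) = (3^(3/2) - 2*(6 - 1))*(27 + 9*0) = (3*√3 - 2*5)*(27 + 0) = (3*√3 - 10)*27 = (-10 + 3*√3)*27 = -270 + 81*√3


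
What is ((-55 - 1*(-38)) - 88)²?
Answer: 11025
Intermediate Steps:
((-55 - 1*(-38)) - 88)² = ((-55 + 38) - 88)² = (-17 - 88)² = (-105)² = 11025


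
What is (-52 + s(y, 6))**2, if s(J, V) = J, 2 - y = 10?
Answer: 3600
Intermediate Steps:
y = -8 (y = 2 - 1*10 = 2 - 10 = -8)
(-52 + s(y, 6))**2 = (-52 - 8)**2 = (-60)**2 = 3600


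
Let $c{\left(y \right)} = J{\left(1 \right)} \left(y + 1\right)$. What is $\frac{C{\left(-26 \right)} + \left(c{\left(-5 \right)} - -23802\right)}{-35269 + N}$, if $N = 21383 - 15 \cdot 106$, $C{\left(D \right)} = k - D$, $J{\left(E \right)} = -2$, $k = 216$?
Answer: $- \frac{6013}{3869} \approx -1.5541$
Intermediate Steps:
$C{\left(D \right)} = 216 - D$
$c{\left(y \right)} = -2 - 2 y$ ($c{\left(y \right)} = - 2 \left(y + 1\right) = - 2 \left(1 + y\right) = -2 - 2 y$)
$N = 19793$ ($N = 21383 - 1590 = 19793$)
$\frac{C{\left(-26 \right)} + \left(c{\left(-5 \right)} - -23802\right)}{-35269 + N} = \frac{\left(216 - -26\right) - -23810}{-35269 + 19793} = \frac{\left(216 + 26\right) + \left(\left(-2 + 10\right) + 23802\right)}{-15476} = \left(242 + \left(8 + 23802\right)\right) \left(- \frac{1}{15476}\right) = \left(242 + 23810\right) \left(- \frac{1}{15476}\right) = 24052 \left(- \frac{1}{15476}\right) = - \frac{6013}{3869}$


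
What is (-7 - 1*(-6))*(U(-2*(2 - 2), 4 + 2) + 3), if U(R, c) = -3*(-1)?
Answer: -6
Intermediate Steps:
U(R, c) = 3
(-7 - 1*(-6))*(U(-2*(2 - 2), 4 + 2) + 3) = (-7 - 1*(-6))*(3 + 3) = (-7 + 6)*6 = -1*6 = -6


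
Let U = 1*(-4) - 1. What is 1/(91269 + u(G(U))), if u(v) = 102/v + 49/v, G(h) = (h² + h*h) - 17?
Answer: 33/3012028 ≈ 1.0956e-5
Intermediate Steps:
U = -5 (U = -4 - 1 = -5)
G(h) = -17 + 2*h² (G(h) = (h² + h²) - 17 = 2*h² - 17 = -17 + 2*h²)
u(v) = 151/v
1/(91269 + u(G(U))) = 1/(91269 + 151/(-17 + 2*(-5)²)) = 1/(91269 + 151/(-17 + 2*25)) = 1/(91269 + 151/(-17 + 50)) = 1/(91269 + 151/33) = 1/(3012028/33) = 33/3012028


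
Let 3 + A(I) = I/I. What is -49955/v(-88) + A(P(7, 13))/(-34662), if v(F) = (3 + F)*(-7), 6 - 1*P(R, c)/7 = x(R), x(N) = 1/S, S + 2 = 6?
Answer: -173153902/2062389 ≈ -83.958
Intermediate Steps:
S = 4 (S = -2 + 6 = 4)
x(N) = 1/4
P(R, c) = 161/4 (P(R, c) = 42 - 7*1/4 = 42 - 7/4 = 161/4)
v(F) = -21 - 7*F
A(I) = -2 (A(I) = -3 + I/I = -3 + 1 = -2)
-49955/v(-88) + A(P(7, 13))/(-34662) = -49955/(-21 - 7*(-88)) - 2/(-34662) = -49955/(-21 + 616) - 2*(-1/34662) = -49955/595 + 1/17331 = -49955*1/595 + 1/17331 = -9991/119 + 1/17331 = -173153902/2062389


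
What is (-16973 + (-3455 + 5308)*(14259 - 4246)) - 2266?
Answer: 18534850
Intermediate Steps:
(-16973 + (-3455 + 5308)*(14259 - 4246)) - 2266 = (-16973 + 1853*10013) - 2266 = (-16973 + 18554089) - 2266 = 18537116 - 2266 = 18534850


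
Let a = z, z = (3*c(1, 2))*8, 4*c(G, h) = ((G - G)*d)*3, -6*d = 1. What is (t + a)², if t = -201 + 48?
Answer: 23409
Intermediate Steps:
d = -⅙ (d = -⅙*1 = -⅙ ≈ -0.16667)
c(G, h) = 0 (c(G, h) = (((G - G)*(-⅙))*3)/4 = ((0*(-⅙))*3)/4 = (0*3)/4 = (¼)*0 = 0)
z = 0 (z = (3*0)*8 = 0*8 = 0)
t = -153
a = 0
(t + a)² = (-153 + 0)² = (-153)² = 23409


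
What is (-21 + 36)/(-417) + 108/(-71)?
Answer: -15367/9869 ≈ -1.5571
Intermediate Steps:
(-21 + 36)/(-417) + 108/(-71) = 15*(-1/417) + 108*(-1/71) = -5/139 - 108/71 = -15367/9869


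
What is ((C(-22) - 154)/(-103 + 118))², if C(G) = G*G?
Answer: 484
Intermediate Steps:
C(G) = G²
((C(-22) - 154)/(-103 + 118))² = (((-22)² - 154)/(-103 + 118))² = ((484 - 154)/15)² = (330*(1/15))² = 22² = 484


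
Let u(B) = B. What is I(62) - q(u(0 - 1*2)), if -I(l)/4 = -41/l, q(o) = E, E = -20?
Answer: 702/31 ≈ 22.645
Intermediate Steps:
q(o) = -20
I(l) = 164/l (I(l) = -(-164)/l = 164/l)
I(62) - q(u(0 - 1*2)) = 164/62 - 1*(-20) = 164*(1/62) + 20 = 82/31 + 20 = 702/31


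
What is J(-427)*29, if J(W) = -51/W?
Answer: 1479/427 ≈ 3.4637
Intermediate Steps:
J(-427)*29 = -51/(-427)*29 = -51*(-1/427)*29 = (51/427)*29 = 1479/427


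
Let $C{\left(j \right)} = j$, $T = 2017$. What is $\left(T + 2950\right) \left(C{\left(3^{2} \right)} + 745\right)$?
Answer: $3745118$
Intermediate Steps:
$\left(T + 2950\right) \left(C{\left(3^{2} \right)} + 745\right) = \left(2017 + 2950\right) \left(3^{2} + 745\right) = 4967 \left(9 + 745\right) = 4967 \cdot 754 = 3745118$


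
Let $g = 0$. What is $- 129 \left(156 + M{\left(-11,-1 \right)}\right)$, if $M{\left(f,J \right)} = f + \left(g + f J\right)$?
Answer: $-20124$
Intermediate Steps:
$M{\left(f,J \right)} = f + J f$ ($M{\left(f,J \right)} = f + \left(0 + f J\right) = f + \left(0 + J f\right) = f + J f$)
$- 129 \left(156 + M{\left(-11,-1 \right)}\right) = - 129 \left(156 - 11 \left(1 - 1\right)\right) = - 129 \left(156 - 0\right) = - 129 \left(156 + 0\right) = \left(-129\right) 156 = -20124$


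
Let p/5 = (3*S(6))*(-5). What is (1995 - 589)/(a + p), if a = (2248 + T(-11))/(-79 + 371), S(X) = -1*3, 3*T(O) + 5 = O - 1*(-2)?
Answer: 615828/101915 ≈ 6.0426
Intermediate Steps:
T(O) = -1 + O/3 (T(O) = -5/3 + (O - 1*(-2))/3 = -5/3 + (O + 2)/3 = -5/3 + (2 + O)/3 = -5/3 + (2/3 + O/3) = -1 + O/3)
S(X) = -3
p = 225 (p = 5*((3*(-3))*(-5)) = 5*(-9*(-5)) = 5*45 = 225)
a = 3365/438 (a = (2248 + (-1 + (1/3)*(-11)))/(-79 + 371) = (2248 + (-1 - 11/3))/292 = (2248 - 14/3)*(1/292) = (6730/3)*(1/292) = 3365/438 ≈ 7.6826)
(1995 - 589)/(a + p) = (1995 - 589)/(3365/438 + 225) = 1406/(101915/438) = 1406*(438/101915) = 615828/101915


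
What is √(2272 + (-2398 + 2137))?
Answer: √2011 ≈ 44.844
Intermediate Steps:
√(2272 + (-2398 + 2137)) = √(2272 - 261) = √2011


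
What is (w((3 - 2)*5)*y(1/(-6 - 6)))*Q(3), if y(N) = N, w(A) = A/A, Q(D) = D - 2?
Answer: -1/12 ≈ -0.083333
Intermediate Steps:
Q(D) = -2 + D
w(A) = 1
(w((3 - 2)*5)*y(1/(-6 - 6)))*Q(3) = (1/(-6 - 6))*(-2 + 3) = (1/(-12))*1 = (1*(-1/12))*1 = -1/12*1 = -1/12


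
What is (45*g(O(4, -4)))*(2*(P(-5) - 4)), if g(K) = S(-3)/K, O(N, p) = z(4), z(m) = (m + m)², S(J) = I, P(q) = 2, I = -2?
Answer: 45/8 ≈ 5.6250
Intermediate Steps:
S(J) = -2
z(m) = 4*m² (z(m) = (2*m)² = 4*m²)
O(N, p) = 64 (O(N, p) = 4*4² = 4*16 = 64)
g(K) = -2/K
(45*g(O(4, -4)))*(2*(P(-5) - 4)) = (45*(-2/64))*(2*(2 - 4)) = (45*(-2*1/64))*(2*(-2)) = (45*(-1/32))*(-4) = -45/32*(-4) = 45/8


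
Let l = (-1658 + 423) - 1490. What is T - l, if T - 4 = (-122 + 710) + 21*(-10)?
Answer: 3107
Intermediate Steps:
l = -2725 (l = -1235 - 1490 = -2725)
T = 382 (T = 4 + ((-122 + 710) + 21*(-10)) = 4 + (588 - 210) = 4 + 378 = 382)
T - l = 382 - 1*(-2725) = 382 + 2725 = 3107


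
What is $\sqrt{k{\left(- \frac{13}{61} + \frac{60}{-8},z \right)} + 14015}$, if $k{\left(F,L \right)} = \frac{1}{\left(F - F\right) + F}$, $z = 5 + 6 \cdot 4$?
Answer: $\frac{\sqrt{12409901413}}{941} \approx 118.38$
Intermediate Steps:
$z = 29$ ($z = 5 + 24 = 29$)
$k{\left(F,L \right)} = \frac{1}{F}$ ($k{\left(F,L \right)} = \frac{1}{0 + F} = \frac{1}{F}$)
$\sqrt{k{\left(- \frac{13}{61} + \frac{60}{-8},z \right)} + 14015} = \sqrt{\frac{1}{- \frac{13}{61} + \frac{60}{-8}} + 14015} = \sqrt{\frac{1}{\left(-13\right) \frac{1}{61} + 60 \left(- \frac{1}{8}\right)} + 14015} = \sqrt{\frac{1}{- \frac{13}{61} - \frac{15}{2}} + 14015} = \sqrt{\frac{1}{- \frac{941}{122}} + 14015} = \sqrt{- \frac{122}{941} + 14015} = \sqrt{\frac{13187993}{941}} = \frac{\sqrt{12409901413}}{941}$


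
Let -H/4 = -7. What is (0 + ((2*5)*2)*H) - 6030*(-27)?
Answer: 163370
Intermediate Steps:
H = 28 (H = -4*(-7) = 28)
(0 + ((2*5)*2)*H) - 6030*(-27) = (0 + ((2*5)*2)*28) - 6030*(-27) = (0 + (10*2)*28) - 402*(-405) = (0 + 20*28) + 162810 = (0 + 560) + 162810 = 560 + 162810 = 163370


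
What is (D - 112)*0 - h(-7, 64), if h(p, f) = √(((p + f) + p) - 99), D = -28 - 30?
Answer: -7*I ≈ -7.0*I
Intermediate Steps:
D = -58
h(p, f) = √(-99 + f + 2*p) (h(p, f) = √(((f + p) + p) - 99) = √((f + 2*p) - 99) = √(-99 + f + 2*p))
(D - 112)*0 - h(-7, 64) = (-58 - 112)*0 - √(-99 + 64 + 2*(-7)) = -170*0 - √(-99 + 64 - 14) = 0 - √(-49) = 0 - 7*I = -7*I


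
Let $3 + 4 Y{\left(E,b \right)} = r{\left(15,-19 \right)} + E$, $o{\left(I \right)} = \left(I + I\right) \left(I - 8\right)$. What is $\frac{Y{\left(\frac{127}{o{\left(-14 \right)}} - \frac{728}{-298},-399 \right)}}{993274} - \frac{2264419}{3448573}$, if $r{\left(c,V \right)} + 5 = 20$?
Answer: $- \frac{825753438877153601}{1257579539960862272} \approx -0.65662$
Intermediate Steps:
$r{\left(c,V \right)} = 15$ ($r{\left(c,V \right)} = -5 + 20 = 15$)
$o{\left(I \right)} = 2 I \left(-8 + I\right)$
$Y{\left(E,b \right)} = 3 + \frac{E}{4}$ ($Y{\left(E,b \right)} = - \frac{3}{4} + \frac{15 + E}{4} = - \frac{3}{4} + \left(\frac{15}{4} + \frac{E}{4}\right) = 3 + \frac{E}{4}$)
$\frac{Y{\left(\frac{127}{o{\left(-14 \right)}} - \frac{728}{-298},-399 \right)}}{993274} - \frac{2264419}{3448573} = \frac{3 + \frac{\frac{127}{2 \left(-14\right) \left(-8 - 14\right)} - \frac{728}{-298}}{4}}{993274} - \frac{2264419}{3448573} = \left(3 + \frac{\frac{127}{2 \left(-14\right) \left(-22\right)} - - \frac{364}{149}}{4}\right) \frac{1}{993274} - \frac{2264419}{3448573} = \left(3 + \frac{\frac{127}{616} + \frac{364}{149}}{4}\right) \frac{1}{993274} - \frac{2264419}{3448573} = \left(3 + \frac{1}{4} \cdot \frac{243147}{91784}\right) \frac{1}{993274} - \frac{2264419}{3448573} = \left(3 + \frac{243147}{367136}\right) \frac{1}{993274} - \frac{2264419}{3448573} = \frac{1344555}{367136} \cdot \frac{1}{993274} - \frac{2264419}{3448573} = \frac{1344555}{364666643264} - \frac{2264419}{3448573} = - \frac{825753438877153601}{1257579539960862272}$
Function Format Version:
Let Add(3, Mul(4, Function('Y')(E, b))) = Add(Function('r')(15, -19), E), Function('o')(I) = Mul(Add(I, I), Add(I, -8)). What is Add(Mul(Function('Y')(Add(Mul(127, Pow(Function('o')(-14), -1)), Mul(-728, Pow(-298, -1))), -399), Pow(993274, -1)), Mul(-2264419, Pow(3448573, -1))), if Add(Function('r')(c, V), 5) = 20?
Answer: Rational(-825753438877153601, 1257579539960862272) ≈ -0.65662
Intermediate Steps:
Function('r')(c, V) = 15 (Function('r')(c, V) = Add(-5, 20) = 15)
Function('o')(I) = Mul(2, I, Add(-8, I)) (Function('o')(I) = Mul(Mul(2, I), Add(-8, I)) = Mul(2, I, Add(-8, I)))
Function('Y')(E, b) = Add(3, Mul(Rational(1, 4), E)) (Function('Y')(E, b) = Add(Rational(-3, 4), Mul(Rational(1, 4), Add(15, E))) = Add(Rational(-3, 4), Add(Rational(15, 4), Mul(Rational(1, 4), E))) = Add(3, Mul(Rational(1, 4), E)))
Add(Mul(Function('Y')(Add(Mul(127, Pow(Function('o')(-14), -1)), Mul(-728, Pow(-298, -1))), -399), Pow(993274, -1)), Mul(-2264419, Pow(3448573, -1))) = Add(Mul(Add(3, Mul(Rational(1, 4), Add(Mul(127, Pow(Mul(2, -14, Add(-8, -14)), -1)), Mul(-728, Pow(-298, -1))))), Pow(993274, -1)), Mul(-2264419, Pow(3448573, -1))) = Add(Mul(Add(3, Mul(Rational(1, 4), Add(Mul(127, Pow(Mul(2, -14, -22), -1)), Mul(-728, Rational(-1, 298))))), Rational(1, 993274)), Mul(-2264419, Rational(1, 3448573))) = Add(Mul(Add(3, Mul(Rational(1, 4), Add(Mul(127, Pow(616, -1)), Rational(364, 149)))), Rational(1, 993274)), Rational(-2264419, 3448573)) = Add(Mul(Add(3, Mul(Rational(1, 4), Add(Mul(127, Rational(1, 616)), Rational(364, 149)))), Rational(1, 993274)), Rational(-2264419, 3448573)) = Add(Mul(Add(3, Mul(Rational(1, 4), Add(Rational(127, 616), Rational(364, 149)))), Rational(1, 993274)), Rational(-2264419, 3448573)) = Add(Mul(Add(3, Mul(Rational(1, 4), Rational(243147, 91784))), Rational(1, 993274)), Rational(-2264419, 3448573)) = Add(Mul(Add(3, Rational(243147, 367136)), Rational(1, 993274)), Rational(-2264419, 3448573)) = Add(Mul(Rational(1344555, 367136), Rational(1, 993274)), Rational(-2264419, 3448573)) = Add(Rational(1344555, 364666643264), Rational(-2264419, 3448573)) = Rational(-825753438877153601, 1257579539960862272)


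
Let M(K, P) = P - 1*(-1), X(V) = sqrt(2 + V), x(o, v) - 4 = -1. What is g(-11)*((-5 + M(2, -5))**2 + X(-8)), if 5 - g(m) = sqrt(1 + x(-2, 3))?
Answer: 243 + 3*I*sqrt(6) ≈ 243.0 + 7.3485*I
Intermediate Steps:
x(o, v) = 3 (x(o, v) = 4 - 1 = 3)
M(K, P) = 1 + P (M(K, P) = P + 1 = 1 + P)
g(m) = 3 (g(m) = 5 - sqrt(1 + 3) = 5 - sqrt(4) = 5 - 1*2 = 5 - 2 = 3)
g(-11)*((-5 + M(2, -5))**2 + X(-8)) = 3*((-5 + (1 - 5))**2 + sqrt(2 - 8)) = 3*((-5 - 4)**2 + sqrt(-6)) = 3*((-9)**2 + I*sqrt(6)) = 3*(81 + I*sqrt(6)) = 243 + 3*I*sqrt(6)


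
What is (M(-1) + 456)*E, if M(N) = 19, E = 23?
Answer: 10925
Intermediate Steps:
(M(-1) + 456)*E = (19 + 456)*23 = 475*23 = 10925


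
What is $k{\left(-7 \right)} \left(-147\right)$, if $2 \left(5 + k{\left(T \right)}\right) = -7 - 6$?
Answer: $\frac{3381}{2} \approx 1690.5$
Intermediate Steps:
$k{\left(T \right)} = - \frac{23}{2}$ ($k{\left(T \right)} = -5 + \frac{-7 - 6}{2} = -5 + \frac{1}{2} \left(-13\right) = -5 - \frac{13}{2} = - \frac{23}{2}$)
$k{\left(-7 \right)} \left(-147\right) = \left(- \frac{23}{2}\right) \left(-147\right) = \frac{3381}{2}$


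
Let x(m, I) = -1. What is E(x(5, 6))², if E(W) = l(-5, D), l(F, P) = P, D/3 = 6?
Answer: 324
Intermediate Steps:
D = 18 (D = 3*6 = 18)
E(W) = 18
E(x(5, 6))² = 18² = 324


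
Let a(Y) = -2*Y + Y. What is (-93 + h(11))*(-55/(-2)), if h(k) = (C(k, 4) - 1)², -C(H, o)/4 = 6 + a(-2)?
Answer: 27390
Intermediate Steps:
a(Y) = -Y
C(H, o) = -32 (C(H, o) = -4*(6 - 1*(-2)) = -4*(6 + 2) = -4*8 = -32)
h(k) = 1089 (h(k) = (-32 - 1)² = (-33)² = 1089)
(-93 + h(11))*(-55/(-2)) = (-93 + 1089)*(-55/(-2)) = 996*(-55*(-½)) = 996*(55/2) = 27390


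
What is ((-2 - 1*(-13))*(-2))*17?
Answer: -374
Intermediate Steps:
((-2 - 1*(-13))*(-2))*17 = ((-2 + 13)*(-2))*17 = (11*(-2))*17 = -22*17 = -374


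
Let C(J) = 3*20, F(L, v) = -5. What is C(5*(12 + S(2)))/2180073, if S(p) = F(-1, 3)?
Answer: 20/726691 ≈ 2.7522e-5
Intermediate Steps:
S(p) = -5
C(J) = 60
C(5*(12 + S(2)))/2180073 = 60/2180073 = 60*(1/2180073) = 20/726691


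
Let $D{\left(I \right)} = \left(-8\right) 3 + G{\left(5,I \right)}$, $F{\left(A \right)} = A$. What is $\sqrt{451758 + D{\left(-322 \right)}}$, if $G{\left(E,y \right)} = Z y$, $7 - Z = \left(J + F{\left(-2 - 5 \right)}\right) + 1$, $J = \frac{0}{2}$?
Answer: $2 \sqrt{111887} \approx 668.99$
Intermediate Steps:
$J = 0$ ($J = 0 \cdot \frac{1}{2} = 0$)
$Z = 13$ ($Z = 7 - \left(\left(0 - 7\right) + 1\right) = 7 - \left(-7 + 1\right) = 7 - -6 = 7 + 6 = 13$)
$G{\left(E,y \right)} = 13 y$
$D{\left(I \right)} = -24 + 13 I$ ($D{\left(I \right)} = \left(-8\right) 3 + 13 I = -24 + 13 I$)
$\sqrt{451758 + D{\left(-322 \right)}} = \sqrt{451758 + \left(-24 + 13 \left(-322\right)\right)} = \sqrt{451758 - 4210} = \sqrt{447548} = 2 \sqrt{111887}$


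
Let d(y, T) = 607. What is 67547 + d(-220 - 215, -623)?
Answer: 68154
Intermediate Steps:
67547 + d(-220 - 215, -623) = 67547 + 607 = 68154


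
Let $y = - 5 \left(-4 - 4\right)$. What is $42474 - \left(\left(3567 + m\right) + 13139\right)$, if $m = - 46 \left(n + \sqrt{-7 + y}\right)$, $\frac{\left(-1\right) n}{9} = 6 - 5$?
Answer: $25354 + 46 \sqrt{33} \approx 25618.0$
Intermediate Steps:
$y = 40$ ($y = \left(-5\right) \left(-8\right) = 40$)
$n = -9$ ($n = - 9 \left(6 - 5\right) = \left(-9\right) 1 = -9$)
$m = 414 - 46 \sqrt{33}$ ($m = - 46 \left(-9 + \sqrt{-7 + 40}\right) = - 46 \left(-9 + \sqrt{33}\right) = 414 - 46 \sqrt{33} \approx 149.75$)
$42474 - \left(\left(3567 + m\right) + 13139\right) = 42474 - \left(\left(3567 + \left(414 - 46 \sqrt{33}\right)\right) + 13139\right) = 42474 - \left(\left(3981 - 46 \sqrt{33}\right) + 13139\right) = 42474 - \left(17120 - 46 \sqrt{33}\right) = 25354 + 46 \sqrt{33}$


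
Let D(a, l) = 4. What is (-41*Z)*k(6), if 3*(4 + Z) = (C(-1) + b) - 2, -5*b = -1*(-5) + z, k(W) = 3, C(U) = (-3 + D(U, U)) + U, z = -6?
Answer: 2829/5 ≈ 565.80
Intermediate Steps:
C(U) = 1 + U (C(U) = (-3 + 4) + U = 1 + U)
b = 1/5 (b = -(-1*(-5) - 6)/5 = -(5 - 6)/5 = -1/5*(-1) = 1/5 ≈ 0.20000)
Z = -23/5 (Z = -4 + (((1 - 1) + 1/5) - 2)/3 = -4 + ((0 + 1/5) - 2)/3 = -4 + (1/5 - 2)/3 = -4 + (1/3)*(-9/5) = -4 - 3/5 = -23/5 ≈ -4.6000)
(-41*Z)*k(6) = -41*(-23/5)*3 = (943/5)*3 = 2829/5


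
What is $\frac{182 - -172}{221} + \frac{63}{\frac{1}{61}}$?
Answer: $\frac{849657}{221} \approx 3844.6$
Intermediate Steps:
$\frac{182 - -172}{221} + \frac{63}{\frac{1}{61}} = \left(182 + 172\right) \frac{1}{221} + 63 \frac{1}{\frac{1}{61}} = 354 \cdot \frac{1}{221} + 63 \cdot 61 = \frac{354}{221} + 3843 = \frac{849657}{221}$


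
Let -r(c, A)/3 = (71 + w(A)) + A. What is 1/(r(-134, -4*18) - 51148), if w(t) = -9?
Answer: -1/51118 ≈ -1.9563e-5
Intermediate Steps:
r(c, A) = -186 - 3*A (r(c, A) = -3*((71 - 9) + A) = -3*(62 + A) = -186 - 3*A)
1/(r(-134, -4*18) - 51148) = 1/((-186 - (-12)*18) - 51148) = 1/((-186 - 3*(-72)) - 51148) = 1/((-186 + 216) - 51148) = 1/(30 - 51148) = 1/(-51118) = -1/51118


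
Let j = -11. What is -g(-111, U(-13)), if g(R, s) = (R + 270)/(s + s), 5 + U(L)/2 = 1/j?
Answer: 1749/224 ≈ 7.8080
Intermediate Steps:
U(L) = -112/11 (U(L) = -10 + 2/(-11) = -10 + 2*(-1/11) = -10 - 2/11 = -112/11)
g(R, s) = (270 + R)/(2*s) (g(R, s) = (270 + R)/((2*s)) = (270 + R)*(1/(2*s)) = (270 + R)/(2*s))
-g(-111, U(-13)) = -(270 - 111)/(2*(-112/11)) = -(-11)*159/(2*112) = -1*(-1749/224) = 1749/224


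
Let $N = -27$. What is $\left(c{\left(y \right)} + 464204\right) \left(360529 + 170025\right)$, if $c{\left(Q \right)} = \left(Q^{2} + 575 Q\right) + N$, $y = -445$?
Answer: $215578415158$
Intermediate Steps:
$c{\left(Q \right)} = -27 + Q^{2} + 575 Q$ ($c{\left(Q \right)} = \left(Q^{2} + 575 Q\right) - 27 = -27 + Q^{2} + 575 Q$)
$\left(c{\left(y \right)} + 464204\right) \left(360529 + 170025\right) = \left(\left(-27 + \left(-445\right)^{2} + 575 \left(-445\right)\right) + 464204\right) \left(360529 + 170025\right) = \left(\left(-27 + 198025 - 255875\right) + 464204\right) 530554 = \left(-57877 + 464204\right) 530554 = 406327 \cdot 530554 = 215578415158$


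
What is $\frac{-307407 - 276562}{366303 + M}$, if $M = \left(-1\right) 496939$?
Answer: $\frac{583969}{130636} \approx 4.4702$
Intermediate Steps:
$M = -496939$
$\frac{-307407 - 276562}{366303 + M} = \frac{-307407 - 276562}{366303 - 496939} = \frac{-307407 - 276562}{-130636} = \left(-583969\right) \left(- \frac{1}{130636}\right) = \frac{583969}{130636}$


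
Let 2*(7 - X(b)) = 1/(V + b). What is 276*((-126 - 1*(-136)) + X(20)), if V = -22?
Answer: 4761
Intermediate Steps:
X(b) = 7 - 1/(2*(-22 + b))
276*((-126 - 1*(-136)) + X(20)) = 276*((-126 - 1*(-136)) + (-309 + 14*20)/(2*(-22 + 20))) = 276*((-126 + 136) + (½)*(-309 + 280)/(-2)) = 276*(10 + (½)*(-½)*(-29)) = 276*(10 + 29/4) = 276*(69/4) = 4761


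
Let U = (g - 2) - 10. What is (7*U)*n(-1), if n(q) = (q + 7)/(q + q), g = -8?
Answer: 420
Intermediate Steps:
U = -20 (U = (-8 - 2) - 10 = -10 - 10 = -20)
n(q) = (7 + q)/(2*q) (n(q) = (7 + q)/((2*q)) = (7 + q)*(1/(2*q)) = (7 + q)/(2*q))
(7*U)*n(-1) = (7*(-20))*((½)*(7 - 1)/(-1)) = -70*(-1)*6 = -140*(-3) = 420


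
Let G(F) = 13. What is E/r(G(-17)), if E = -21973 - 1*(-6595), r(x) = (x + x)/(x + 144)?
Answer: -1207173/13 ≈ -92860.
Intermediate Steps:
r(x) = 2*x/(144 + x) (r(x) = (2*x)/(144 + x) = 2*x/(144 + x))
E = -15378 (E = -21973 + 6595 = -15378)
E/r(G(-17)) = -15378/(2*13/(144 + 13)) = -15378/(2*13/157) = -15378/(2*13*(1/157)) = -15378/26/157 = -15378*157/26 = -1207173/13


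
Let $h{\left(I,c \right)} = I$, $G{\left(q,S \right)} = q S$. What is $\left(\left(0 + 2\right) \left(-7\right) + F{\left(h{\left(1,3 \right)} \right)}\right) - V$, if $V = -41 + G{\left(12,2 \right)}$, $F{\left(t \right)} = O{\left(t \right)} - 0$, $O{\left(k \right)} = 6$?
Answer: $9$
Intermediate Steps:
$G{\left(q,S \right)} = S q$
$F{\left(t \right)} = 6$ ($F{\left(t \right)} = 6 - 0 = 6 + 0 = 6$)
$V = -17$ ($V = -41 + 2 \cdot 12 = -41 + 24 = -17$)
$\left(\left(0 + 2\right) \left(-7\right) + F{\left(h{\left(1,3 \right)} \right)}\right) - V = \left(\left(0 + 2\right) \left(-7\right) + 6\right) - -17 = \left(2 \left(-7\right) + 6\right) + 17 = \left(-14 + 6\right) + 17 = -8 + 17 = 9$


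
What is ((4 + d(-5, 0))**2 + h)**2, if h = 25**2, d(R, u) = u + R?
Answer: 391876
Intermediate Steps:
d(R, u) = R + u
h = 625
((4 + d(-5, 0))**2 + h)**2 = ((4 + (-5 + 0))**2 + 625)**2 = ((4 - 5)**2 + 625)**2 = ((-1)**2 + 625)**2 = (1 + 625)**2 = 626**2 = 391876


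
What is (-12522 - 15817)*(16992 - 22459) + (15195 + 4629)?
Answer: 154949137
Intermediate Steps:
(-12522 - 15817)*(16992 - 22459) + (15195 + 4629) = -28339*(-5467) + 19824 = 154929313 + 19824 = 154949137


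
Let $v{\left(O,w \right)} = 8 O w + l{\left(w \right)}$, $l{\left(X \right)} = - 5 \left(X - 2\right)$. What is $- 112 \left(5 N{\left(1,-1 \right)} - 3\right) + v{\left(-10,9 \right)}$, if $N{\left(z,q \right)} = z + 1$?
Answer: $-1539$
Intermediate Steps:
$N{\left(z,q \right)} = 1 + z$
$l{\left(X \right)} = 10 - 5 X$ ($l{\left(X \right)} = - 5 \left(-2 + X\right) = 10 - 5 X$)
$v{\left(O,w \right)} = 10 - 5 w + 8 O w$ ($v{\left(O,w \right)} = 8 O w - \left(-10 + 5 w\right) = 10 - 5 w + 8 O w$)
$- 112 \left(5 N{\left(1,-1 \right)} - 3\right) + v{\left(-10,9 \right)} = - 112 \left(5 \left(1 + 1\right) - 3\right) + \left(10 - 45 + 8 \left(-10\right) 9\right) = - 112 \left(5 \cdot 2 - 3\right) - 755 = - 112 \left(10 - 3\right) - 755 = \left(-112\right) 7 - 755 = -784 - 755 = -1539$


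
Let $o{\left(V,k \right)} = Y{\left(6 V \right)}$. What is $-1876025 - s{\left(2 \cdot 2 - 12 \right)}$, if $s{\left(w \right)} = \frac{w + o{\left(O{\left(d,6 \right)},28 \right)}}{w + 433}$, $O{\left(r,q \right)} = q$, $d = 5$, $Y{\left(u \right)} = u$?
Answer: $- \frac{797310653}{425} \approx -1.876 \cdot 10^{6}$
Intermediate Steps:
$o{\left(V,k \right)} = 6 V$
$s{\left(w \right)} = \frac{36 + w}{433 + w}$ ($s{\left(w \right)} = \frac{w + 6 \cdot 6}{w + 433} = \frac{w + 36}{433 + w} = \frac{36 + w}{433 + w}$)
$-1876025 - s{\left(2 \cdot 2 - 12 \right)} = -1876025 - \frac{36 + \left(2 \cdot 2 - 12\right)}{433 + \left(2 \cdot 2 - 12\right)} = -1876025 - \frac{36 + \left(4 - 12\right)}{433 + \left(4 - 12\right)} = -1876025 - \frac{36 - 8}{433 - 8} = -1876025 - \frac{1}{425} \cdot 28 = -1876025 - \frac{28}{425} = - \frac{797310653}{425}$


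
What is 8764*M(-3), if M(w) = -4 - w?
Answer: -8764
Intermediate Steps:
8764*M(-3) = 8764*(-4 - 1*(-3)) = 8764*(-4 + 3) = 8764*(-1) = -8764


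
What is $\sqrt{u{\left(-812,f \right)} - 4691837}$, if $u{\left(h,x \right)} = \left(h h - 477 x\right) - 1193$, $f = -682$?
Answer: $2 i \sqrt{927093} \approx 1925.7 i$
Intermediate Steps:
$u{\left(h,x \right)} = -1193 + h^{2} - 477 x$ ($u{\left(h,x \right)} = \left(h^{2} - 477 x\right) - 1193 = -1193 + h^{2} - 477 x$)
$\sqrt{u{\left(-812,f \right)} - 4691837} = \sqrt{\left(-1193 + \left(-812\right)^{2} - -325314\right) - 4691837} = \sqrt{\left(-1193 + 659344 + 325314\right) - 4691837} = \sqrt{983465 - 4691837} = \sqrt{-3708372} = 2 i \sqrt{927093}$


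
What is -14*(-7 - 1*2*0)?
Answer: 98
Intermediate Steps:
-14*(-7 - 1*2*0) = -14*(-7 - 2*0) = -14*(-7 + 0) = -14*(-7) = 98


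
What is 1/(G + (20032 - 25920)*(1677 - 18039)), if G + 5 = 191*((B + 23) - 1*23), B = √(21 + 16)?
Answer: 96339451/9281289817631604 - 191*√37/9281289817631604 ≈ 1.0380e-8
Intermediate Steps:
B = √37 ≈ 6.0828
G = -5 + 191*√37 (G = -5 + 191*((√37 + 23) - 1*23) = -5 + 191*((23 + √37) - 23) = -5 + 191*√37 ≈ 1156.8)
1/(G + (20032 - 25920)*(1677 - 18039)) = 1/((-5 + 191*√37) + (20032 - 25920)*(1677 - 18039)) = 1/((-5 + 191*√37) - 5888*(-16362)) = 1/((-5 + 191*√37) + 96339456) = 1/(96339451 + 191*√37)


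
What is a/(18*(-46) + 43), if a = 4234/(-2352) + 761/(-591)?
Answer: 715361/181862520 ≈ 0.0039335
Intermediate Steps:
a = -715361/231672 (a = 4234*(-1/2352) + 761*(-1/591) = -2117/1176 - 761/591 = -715361/231672 ≈ -3.0878)
a/(18*(-46) + 43) = -715361/(231672*(18*(-46) + 43)) = -715361/(231672*(-828 + 43)) = -715361/231672/(-785) = -715361/231672*(-1/785) = 715361/181862520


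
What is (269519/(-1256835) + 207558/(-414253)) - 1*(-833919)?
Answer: 18877287442706396/22636855185 ≈ 8.3392e+5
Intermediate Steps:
(269519/(-1256835) + 207558/(-414253)) - 1*(-833919) = (269519*(-1/1256835) + 207558*(-1/414253)) + 833919 = (-269519/1256835 - 207558/414253) + 833919 = -16196313619/22636855185 + 833919 = 18877287442706396/22636855185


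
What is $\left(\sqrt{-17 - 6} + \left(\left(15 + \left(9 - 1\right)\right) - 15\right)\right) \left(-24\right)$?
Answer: $-192 - 24 i \sqrt{23} \approx -192.0 - 115.1 i$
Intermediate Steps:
$\left(\sqrt{-17 - 6} + \left(\left(15 + \left(9 - 1\right)\right) - 15\right)\right) \left(-24\right) = \left(\sqrt{-23} + \left(\left(15 + \left(9 - 1\right)\right) - 15\right)\right) \left(-24\right) = \left(i \sqrt{23} + \left(\left(15 + 8\right) - 15\right)\right) \left(-24\right) = \left(i \sqrt{23} + \left(23 - 15\right)\right) \left(-24\right) = \left(i \sqrt{23} + 8\right) \left(-24\right) = \left(8 + i \sqrt{23}\right) \left(-24\right) = -192 - 24 i \sqrt{23}$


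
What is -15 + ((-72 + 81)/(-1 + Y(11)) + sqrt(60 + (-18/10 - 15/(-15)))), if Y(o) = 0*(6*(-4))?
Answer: -24 + 2*sqrt(370)/5 ≈ -16.306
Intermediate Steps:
Y(o) = 0 (Y(o) = 0*(-24) = 0)
-15 + ((-72 + 81)/(-1 + Y(11)) + sqrt(60 + (-18/10 - 15/(-15)))) = -15 + ((-72 + 81)/(-1 + 0) + sqrt(60 + (-18/10 - 15/(-15)))) = -15 + (9/(-1) + sqrt(60 + (-18*1/10 - 15*(-1/15)))) = -15 + (9*(-1) + sqrt(60 + (-9/5 + 1))) = -15 + (-9 + sqrt(60 - 4/5)) = -15 + (-9 + sqrt(296/5)) = -15 + (-9 + 2*sqrt(370)/5) = -24 + 2*sqrt(370)/5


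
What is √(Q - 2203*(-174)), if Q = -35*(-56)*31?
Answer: √444082 ≈ 666.39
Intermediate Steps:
Q = 60760 (Q = 1960*31 = 60760)
√(Q - 2203*(-174)) = √(60760 - 2203*(-174)) = √(60760 + 383322) = √444082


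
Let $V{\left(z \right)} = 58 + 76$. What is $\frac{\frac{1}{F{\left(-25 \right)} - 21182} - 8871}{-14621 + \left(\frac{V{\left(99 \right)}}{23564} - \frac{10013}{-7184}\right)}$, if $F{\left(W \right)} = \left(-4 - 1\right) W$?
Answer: $\frac{7905410479395712}{13028287966330689} \approx 0.60679$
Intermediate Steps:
$V{\left(z \right)} = 134$
$F{\left(W \right)} = - 5 W$
$\frac{\frac{1}{F{\left(-25 \right)} - 21182} - 8871}{-14621 + \left(\frac{V{\left(99 \right)}}{23564} - \frac{10013}{-7184}\right)} = \frac{\frac{1}{\left(-5\right) \left(-25\right) - 21182} - 8871}{-14621 + \left(\frac{134}{23564} - \frac{10013}{-7184}\right)} = \frac{\frac{1}{125 - 21182} - 8871}{-14621 + \left(134 \cdot \frac{1}{23564} - - \frac{10013}{7184}\right)} = \frac{\frac{1}{-21057} - 8871}{-14621 + \left(\frac{67}{11782} + \frac{10013}{7184}\right)} = \frac{- \frac{1}{21057} - 8871}{-14621 + \frac{59227247}{42320944}} = - \frac{186796648}{21057 \left(- \frac{618715294977}{42320944}\right)} = \left(- \frac{186796648}{21057}\right) \left(- \frac{42320944}{618715294977}\right) = \frac{7905410479395712}{13028287966330689}$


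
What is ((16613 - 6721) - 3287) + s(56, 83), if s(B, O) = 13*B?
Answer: 7333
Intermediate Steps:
((16613 - 6721) - 3287) + s(56, 83) = ((16613 - 6721) - 3287) + 13*56 = (9892 - 3287) + 728 = 6605 + 728 = 7333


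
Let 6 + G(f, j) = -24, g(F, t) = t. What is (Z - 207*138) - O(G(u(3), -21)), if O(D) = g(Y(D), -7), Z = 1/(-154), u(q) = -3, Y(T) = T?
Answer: -4398087/154 ≈ -28559.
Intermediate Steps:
G(f, j) = -30 (G(f, j) = -6 - 24 = -30)
Z = -1/154 ≈ -0.0064935
O(D) = -7
(Z - 207*138) - O(G(u(3), -21)) = (-1/154 - 207*138) - 1*(-7) = (-1/154 - 28566) + 7 = -4399165/154 + 7 = -4398087/154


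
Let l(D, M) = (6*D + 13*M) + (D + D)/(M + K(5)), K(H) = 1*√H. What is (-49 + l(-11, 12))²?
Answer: 29541645/19321 + 239140*√5/19321 ≈ 1556.7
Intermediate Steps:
K(H) = √H
l(D, M) = 6*D + 13*M + 2*D/(M + √5) (l(D, M) = (6*D + 13*M) + (D + D)/(M + √5) = (6*D + 13*M) + (2*D)/(M + √5) = (6*D + 13*M) + 2*D/(M + √5) = 6*D + 13*M + 2*D/(M + √5))
(-49 + l(-11, 12))² = (-49 + (2*(-11) + 13*12² + 6*(-11)*12 + 6*(-11)*√5 + 13*12*√5)/(12 + √5))² = (-49 + (-22 + 13*144 - 792 - 66*√5 + 156*√5)/(12 + √5))² = (-49 + (-22 + 1872 - 792 - 66*√5 + 156*√5)/(12 + √5))² = (-49 + (1058 + 90*√5)/(12 + √5))²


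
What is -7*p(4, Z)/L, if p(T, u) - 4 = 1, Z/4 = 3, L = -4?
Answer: 35/4 ≈ 8.7500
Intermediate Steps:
Z = 12 (Z = 4*3 = 12)
p(T, u) = 5 (p(T, u) = 4 + 1 = 5)
-7*p(4, Z)/L = -35/(-4) = -35*(-1)/4 = -7*(-5/4) = 35/4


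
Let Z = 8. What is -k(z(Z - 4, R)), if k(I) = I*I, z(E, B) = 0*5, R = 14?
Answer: 0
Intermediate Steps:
z(E, B) = 0
k(I) = I²
-k(z(Z - 4, R)) = -1*0² = -1*0 = 0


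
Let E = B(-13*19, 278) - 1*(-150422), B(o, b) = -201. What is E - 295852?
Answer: -145631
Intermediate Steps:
E = 150221 (E = -201 - 1*(-150422) = -201 + 150422 = 150221)
E - 295852 = 150221 - 295852 = -145631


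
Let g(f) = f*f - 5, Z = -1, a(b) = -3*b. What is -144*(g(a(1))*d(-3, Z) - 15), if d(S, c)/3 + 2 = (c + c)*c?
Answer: 2160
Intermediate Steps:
g(f) = -5 + f² (g(f) = f² - 5 = -5 + f²)
d(S, c) = -6 + 6*c² (d(S, c) = -6 + 3*((c + c)*c) = -6 + 3*((2*c)*c) = -6 + 3*(2*c²) = -6 + 6*c²)
-144*(g(a(1))*d(-3, Z) - 15) = -144*((-5 + (-3*1)²)*(-6 + 6*(-1)²) - 15) = -144*((-5 + (-3)²)*(-6 + 6*1) - 15) = -144*((-5 + 9)*(-6 + 6) - 15) = -144*(4*0 - 15) = -144*(0 - 15) = -144*(-15) = 2160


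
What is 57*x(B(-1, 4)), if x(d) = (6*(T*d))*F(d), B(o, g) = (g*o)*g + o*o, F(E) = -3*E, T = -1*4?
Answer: 923400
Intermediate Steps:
T = -4
B(o, g) = o² + o*g² (B(o, g) = o*g² + o² = o² + o*g²)
x(d) = 72*d² (x(d) = (6*(-4*d))*(-3*d) = (-24*d)*(-3*d) = 72*d²)
57*x(B(-1, 4)) = 57*(72*(-(-1 + 4²))²) = 57*(72*(-(-1 + 16))²) = 57*(72*(-1*15)²) = 57*(72*(-15)²) = 57*(72*225) = 57*16200 = 923400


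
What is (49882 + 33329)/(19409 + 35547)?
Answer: 83211/54956 ≈ 1.5141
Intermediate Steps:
(49882 + 33329)/(19409 + 35547) = 83211/54956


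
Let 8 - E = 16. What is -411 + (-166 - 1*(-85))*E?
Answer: 237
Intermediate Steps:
E = -8 (E = 8 - 1*16 = 8 - 16 = -8)
-411 + (-166 - 1*(-85))*E = -411 + (-166 - 1*(-85))*(-8) = -411 + (-166 + 85)*(-8) = -411 - 81*(-8) = -411 + 648 = 237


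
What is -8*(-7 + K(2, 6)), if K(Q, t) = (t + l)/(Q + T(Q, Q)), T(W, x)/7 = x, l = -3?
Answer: 109/2 ≈ 54.500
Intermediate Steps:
T(W, x) = 7*x
K(Q, t) = (-3 + t)/(8*Q) (K(Q, t) = (t - 3)/(Q + 7*Q) = (-3 + t)/((8*Q)) = (-3 + t)*(1/(8*Q)) = (-3 + t)/(8*Q))
-8*(-7 + K(2, 6)) = -8*(-7 + (1/8)*(-3 + 6)/2) = -8*(-7 + (1/8)*(1/2)*3) = -8*(-7 + 3/16) = -8*(-109/16) = 109/2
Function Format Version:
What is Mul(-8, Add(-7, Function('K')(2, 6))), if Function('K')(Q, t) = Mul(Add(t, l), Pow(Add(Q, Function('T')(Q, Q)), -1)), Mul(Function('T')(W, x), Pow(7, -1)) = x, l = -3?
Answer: Rational(109, 2) ≈ 54.500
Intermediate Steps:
Function('T')(W, x) = Mul(7, x)
Function('K')(Q, t) = Mul(Rational(1, 8), Pow(Q, -1), Add(-3, t)) (Function('K')(Q, t) = Mul(Add(t, -3), Pow(Add(Q, Mul(7, Q)), -1)) = Mul(Add(-3, t), Pow(Mul(8, Q), -1)) = Mul(Add(-3, t), Mul(Rational(1, 8), Pow(Q, -1))) = Mul(Rational(1, 8), Pow(Q, -1), Add(-3, t)))
Mul(-8, Add(-7, Function('K')(2, 6))) = Mul(-8, Add(-7, Mul(Rational(1, 8), Pow(2, -1), Add(-3, 6)))) = Mul(-8, Add(-7, Mul(Rational(1, 8), Rational(1, 2), 3))) = Mul(-8, Add(-7, Rational(3, 16))) = Mul(-8, Rational(-109, 16)) = Rational(109, 2)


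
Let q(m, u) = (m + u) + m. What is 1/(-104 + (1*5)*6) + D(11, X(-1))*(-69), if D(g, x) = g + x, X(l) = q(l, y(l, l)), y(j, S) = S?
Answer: -40849/74 ≈ -552.01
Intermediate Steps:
q(m, u) = u + 2*m
X(l) = 3*l (X(l) = l + 2*l = 3*l)
1/(-104 + (1*5)*6) + D(11, X(-1))*(-69) = 1/(-104 + (1*5)*6) + (11 + 3*(-1))*(-69) = 1/(-104 + 5*6) + (11 - 3)*(-69) = 1/(-104 + 30) + 8*(-69) = 1/(-74) - 552 = -1/74 - 552 = -40849/74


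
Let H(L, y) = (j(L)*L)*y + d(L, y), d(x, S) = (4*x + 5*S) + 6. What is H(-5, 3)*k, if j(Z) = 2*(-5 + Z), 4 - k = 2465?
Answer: -740761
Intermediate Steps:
k = -2461 (k = 4 - 1*2465 = 4 - 2465 = -2461)
d(x, S) = 6 + 4*x + 5*S
j(Z) = -10 + 2*Z
H(L, y) = 6 + 4*L + 5*y + L*y*(-10 + 2*L) (H(L, y) = ((-10 + 2*L)*L)*y + (6 + 4*L + 5*y) = (L*(-10 + 2*L))*y + (6 + 4*L + 5*y) = L*y*(-10 + 2*L) + (6 + 4*L + 5*y) = 6 + 4*L + 5*y + L*y*(-10 + 2*L))
H(-5, 3)*k = (6 + 4*(-5) + 5*3 + 2*(-5)*3*(-5 - 5))*(-2461) = (6 - 20 + 15 + 2*(-5)*3*(-10))*(-2461) = (6 - 20 + 15 + 300)*(-2461) = 301*(-2461) = -740761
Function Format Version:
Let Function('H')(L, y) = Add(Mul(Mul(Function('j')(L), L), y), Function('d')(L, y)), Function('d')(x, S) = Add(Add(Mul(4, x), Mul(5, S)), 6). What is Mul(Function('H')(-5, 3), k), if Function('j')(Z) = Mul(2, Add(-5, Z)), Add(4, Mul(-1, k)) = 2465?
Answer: -740761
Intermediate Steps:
k = -2461 (k = Add(4, Mul(-1, 2465)) = Add(4, -2465) = -2461)
Function('d')(x, S) = Add(6, Mul(4, x), Mul(5, S))
Function('j')(Z) = Add(-10, Mul(2, Z))
Function('H')(L, y) = Add(6, Mul(4, L), Mul(5, y), Mul(L, y, Add(-10, Mul(2, L)))) (Function('H')(L, y) = Add(Mul(Mul(Add(-10, Mul(2, L)), L), y), Add(6, Mul(4, L), Mul(5, y))) = Add(Mul(Mul(L, Add(-10, Mul(2, L))), y), Add(6, Mul(4, L), Mul(5, y))) = Add(Mul(L, y, Add(-10, Mul(2, L))), Add(6, Mul(4, L), Mul(5, y))) = Add(6, Mul(4, L), Mul(5, y), Mul(L, y, Add(-10, Mul(2, L)))))
Mul(Function('H')(-5, 3), k) = Mul(Add(6, Mul(4, -5), Mul(5, 3), Mul(2, -5, 3, Add(-5, -5))), -2461) = Mul(Add(6, -20, 15, Mul(2, -5, 3, -10)), -2461) = Mul(Add(6, -20, 15, 300), -2461) = Mul(301, -2461) = -740761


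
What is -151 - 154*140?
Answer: -21711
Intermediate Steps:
-151 - 154*140 = -151 - 21560 = -21711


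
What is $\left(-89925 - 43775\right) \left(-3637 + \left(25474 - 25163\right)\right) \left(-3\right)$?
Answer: $-1334058600$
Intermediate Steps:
$\left(-89925 - 43775\right) \left(-3637 + \left(25474 - 25163\right)\right) \left(-3\right) = - 133700 \left(-3637 + 311\right) \left(-3\right) = \left(-133700\right) \left(-3326\right) \left(-3\right) = 444686200 \left(-3\right) = -1334058600$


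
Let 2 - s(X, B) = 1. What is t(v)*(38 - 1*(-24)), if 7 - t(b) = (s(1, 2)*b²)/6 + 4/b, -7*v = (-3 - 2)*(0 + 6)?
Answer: 136958/735 ≈ 186.34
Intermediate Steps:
s(X, B) = 1 (s(X, B) = 2 - 1*1 = 2 - 1 = 1)
v = 30/7 (v = -(-3 - 2)*(0 + 6)/7 = -(-5)*6/7 = -⅐*(-30) = 30/7 ≈ 4.2857)
t(b) = 7 - 4/b - b²/6 (t(b) = 7 - ((1*b²)/6 + 4/b) = 7 - (b²*(⅙) + 4/b) = 7 - (b²/6 + 4/b) = 7 - (4/b + b²/6) = 7 + (-4/b - b²/6) = 7 - 4/b - b²/6)
t(v)*(38 - 1*(-24)) = (7 - 4/30/7 - (30/7)²/6)*(38 - 1*(-24)) = (7 - 4*7/30 - ⅙*900/49)*(38 + 24) = (7 - 14/15 - 150/49)*62 = (2209/735)*62 = 136958/735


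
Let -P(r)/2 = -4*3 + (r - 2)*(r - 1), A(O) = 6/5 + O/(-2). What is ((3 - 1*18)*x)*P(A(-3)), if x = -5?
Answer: 3243/2 ≈ 1621.5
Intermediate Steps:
A(O) = 6/5 - O/2 (A(O) = 6*(⅕) + O*(-½) = 6/5 - O/2)
P(r) = 24 - 2*(-1 + r)*(-2 + r) (P(r) = -2*(-4*3 + (r - 2)*(r - 1)) = -2*(-12 + (-2 + r)*(-1 + r)) = -2*(-12 + (-1 + r)*(-2 + r)) = 24 - 2*(-1 + r)*(-2 + r))
((3 - 1*18)*x)*P(A(-3)) = ((3 - 1*18)*(-5))*(20 - 2*(6/5 - ½*(-3))² + 6*(6/5 - ½*(-3))) = ((3 - 18)*(-5))*(20 - 2*(6/5 + 3/2)² + 6*(6/5 + 3/2)) = (-15*(-5))*(20 - 2*(27/10)² + 6*(27/10)) = 75*(20 - 2*729/100 + 81/5) = 75*(20 - 729/50 + 81/5) = 75*(1081/50) = 3243/2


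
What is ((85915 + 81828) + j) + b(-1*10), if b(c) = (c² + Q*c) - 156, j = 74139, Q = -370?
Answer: 245526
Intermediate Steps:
b(c) = -156 + c² - 370*c (b(c) = (c² - 370*c) - 156 = -156 + c² - 370*c)
((85915 + 81828) + j) + b(-1*10) = ((85915 + 81828) + 74139) + (-156 + (-1*10)² - (-370)*10) = (167743 + 74139) + (-156 + (-10)² - 370*(-10)) = 241882 + (-156 + 100 + 3700) = 241882 + 3644 = 245526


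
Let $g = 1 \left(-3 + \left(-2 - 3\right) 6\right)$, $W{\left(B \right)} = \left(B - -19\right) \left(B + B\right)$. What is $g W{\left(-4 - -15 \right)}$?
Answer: $-21780$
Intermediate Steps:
$W{\left(B \right)} = 2 B \left(19 + B\right)$ ($W{\left(B \right)} = \left(B + 19\right) 2 B = \left(19 + B\right) 2 B = 2 B \left(19 + B\right)$)
$g = -33$ ($g = 1 \left(-3 - 30\right) = 1 \left(-33\right) = -33$)
$g W{\left(-4 - -15 \right)} = - 33 \cdot 2 \left(-4 - -15\right) \left(19 - -11\right) = - 33 \cdot 2 \left(-4 + 15\right) \left(19 + \left(-4 + 15\right)\right) = - 33 \cdot 2 \cdot 11 \left(19 + 11\right) = - 33 \cdot 2 \cdot 11 \cdot 30 = \left(-33\right) 660 = -21780$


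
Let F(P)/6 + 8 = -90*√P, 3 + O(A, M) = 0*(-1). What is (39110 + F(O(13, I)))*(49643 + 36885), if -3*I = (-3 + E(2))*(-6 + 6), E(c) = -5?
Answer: 3379956736 - 46725120*I*√3 ≈ 3.38e+9 - 8.093e+7*I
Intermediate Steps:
I = 0 (I = -(-3 - 5)*(-6 + 6)/3 = -(-8)*0/3 = -⅓*0 = 0)
O(A, M) = -3 (O(A, M) = -3 + 0*(-1) = -3 + 0 = -3)
F(P) = -48 - 540*√P (F(P) = -48 + 6*(-90*√P) = -48 - 540*√P)
(39110 + F(O(13, I)))*(49643 + 36885) = (39110 + (-48 - 540*I*√3))*(49643 + 36885) = (39110 + (-48 - 540*I*√3))*86528 = (39062 - 540*I*√3)*86528 = 3379956736 - 46725120*I*√3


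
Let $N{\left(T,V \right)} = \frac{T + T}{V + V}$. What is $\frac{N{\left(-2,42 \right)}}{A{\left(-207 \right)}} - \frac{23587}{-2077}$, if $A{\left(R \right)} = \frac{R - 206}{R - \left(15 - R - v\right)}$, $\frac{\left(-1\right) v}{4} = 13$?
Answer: $\frac{203571014}{18013821} \approx 11.301$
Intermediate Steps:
$v = -52$ ($v = \left(-4\right) 13 = -52$)
$N{\left(T,V \right)} = \frac{T}{V}$ ($N{\left(T,V \right)} = \frac{2 T}{2 V} = 2 T \frac{1}{2 V} = \frac{T}{V}$)
$A{\left(R \right)} = \frac{-206 + R}{-67 + 2 R}$ ($A{\left(R \right)} = \frac{R - 206}{R + \left(\left(R - 52\right) - 15\right)} = \frac{-206 + R}{R + \left(\left(-52 + R\right) - 15\right)} = \frac{-206 + R}{R + \left(-67 + R\right)} = \frac{-206 + R}{-67 + 2 R}$)
$\frac{N{\left(-2,42 \right)}}{A{\left(-207 \right)}} - \frac{23587}{-2077} = \frac{\left(-2\right) \frac{1}{42}}{\frac{1}{-67 + 2 \left(-207\right)} \left(-206 - 207\right)} - \frac{23587}{-2077} = \frac{\left(-2\right) \frac{1}{42}}{\frac{1}{-67 - 414} \left(-413\right)} - - \frac{23587}{2077} = - \frac{1}{21 \frac{1}{-481} \left(-413\right)} + \frac{23587}{2077} = - \frac{1}{21 \left(\left(- \frac{1}{481}\right) \left(-413\right)\right)} + \frac{23587}{2077} = - \frac{1}{21 \cdot \frac{413}{481}} + \frac{23587}{2077} = \left(- \frac{1}{21}\right) \frac{481}{413} + \frac{23587}{2077} = - \frac{481}{8673} + \frac{23587}{2077} = \frac{203571014}{18013821}$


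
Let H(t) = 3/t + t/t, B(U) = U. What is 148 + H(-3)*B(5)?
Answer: 148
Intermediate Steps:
H(t) = 1 + 3/t (H(t) = 3/t + 1 = 1 + 3/t)
148 + H(-3)*B(5) = 148 + ((3 - 3)/(-3))*5 = 148 - 1/3*0*5 = 148 + 0*5 = 148 + 0 = 148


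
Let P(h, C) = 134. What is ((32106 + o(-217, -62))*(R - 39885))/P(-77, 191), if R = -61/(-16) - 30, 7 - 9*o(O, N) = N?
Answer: -61521339439/6432 ≈ -9.5649e+6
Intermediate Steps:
o(O, N) = 7/9 - N/9
R = -419/16 (R = -61*(-1/16) - 30 = 61/16 - 30 = -419/16 ≈ -26.188)
((32106 + o(-217, -62))*(R - 39885))/P(-77, 191) = ((32106 + (7/9 - ⅑*(-62)))*(-419/16 - 39885))/134 = ((32106 + (7/9 + 62/9))*(-638579/16))*(1/134) = ((32106 + 23/3)*(-638579/16))*(1/134) = ((96341/3)*(-638579/16))*(1/134) = -61521339439/48*1/134 = -61521339439/6432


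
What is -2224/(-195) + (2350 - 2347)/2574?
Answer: 16311/1430 ≈ 11.406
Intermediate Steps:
-2224/(-195) + (2350 - 2347)/2574 = -2224*(-1/195) + 3*(1/2574) = 2224/195 + 1/858 = 16311/1430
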